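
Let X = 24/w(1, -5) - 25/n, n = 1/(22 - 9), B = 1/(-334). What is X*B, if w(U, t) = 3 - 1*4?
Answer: 349/334 ≈ 1.0449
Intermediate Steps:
w(U, t) = -1 (w(U, t) = 3 - 4 = -1)
B = -1/334 ≈ -0.0029940
n = 1/13 ≈ 0.076923
X = -349 (X = 24/(-1) - 25/1/13 = 24*(-1) - 25*13 = -24 - 325 = -349)
X*B = -349*(-1/334) = 349/334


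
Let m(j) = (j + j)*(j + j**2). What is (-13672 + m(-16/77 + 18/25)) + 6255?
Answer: -52902234578013/7133328125 ≈ -7416.2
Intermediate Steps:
m(j) = 2*j*(j + j**2) (m(j) = (2*j)*(j + j**2) = 2*j*(j + j**2))
(-13672 + m(-16/77 + 18/25)) + 6255 = (-13672 + 2*(-16/77 + 18/25)**2*(1 + (-16/77 + 18/25))) + 6255 = (-13672 + 2*(986/1925)**2*(1 + 986/1925)) + 6255 = (-13672 + 2*(972196/3705625)*(2911/1925)) + 6255 = (-13672 + 5660125112/7133328125) + 6255 = -97521201999888/7133328125 + 6255 = -52902234578013/7133328125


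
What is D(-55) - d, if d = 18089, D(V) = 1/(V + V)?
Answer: -1989791/110 ≈ -18089.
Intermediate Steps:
D(V) = 1/(2*V)
D(-55) - d = (½)/(-55) - 1*18089 = (½)*(-1/55) - 18089 = -1/110 - 18089 = -1989791/110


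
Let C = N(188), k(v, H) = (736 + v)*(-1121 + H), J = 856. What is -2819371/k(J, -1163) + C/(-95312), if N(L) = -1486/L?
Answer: 197362274889/254509870328 ≈ 0.77546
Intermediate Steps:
k(v, H) = (-1121 + H)*(736 + v)
C = -743/94 (C = -1486/188 = -1486*1/188 = -743/94 ≈ -7.9043)
-2819371/k(J, -1163) + C/(-95312) = -2819371/(-825056 - 1121*856 + 736*(-1163) - 1163*856) - 743/94/(-95312) = -2819371/(-825056 - 959576 - 855968 - 995528) - 743/94*(-1/95312) = -2819371/(-3636128) + 743/8959328 = -2819371*(-1/3636128) + 743/8959328 = 2819371/3636128 + 743/8959328 = 197362274889/254509870328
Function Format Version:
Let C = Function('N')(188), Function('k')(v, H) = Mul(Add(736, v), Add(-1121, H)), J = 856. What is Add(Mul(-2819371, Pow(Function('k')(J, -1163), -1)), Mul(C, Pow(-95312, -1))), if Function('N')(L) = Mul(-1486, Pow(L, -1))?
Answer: Rational(197362274889, 254509870328) ≈ 0.77546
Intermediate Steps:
Function('k')(v, H) = Mul(Add(-1121, H), Add(736, v))
C = Rational(-743, 94) (C = Mul(-1486, Pow(188, -1)) = Mul(-1486, Rational(1, 188)) = Rational(-743, 94) ≈ -7.9043)
Add(Mul(-2819371, Pow(Function('k')(J, -1163), -1)), Mul(C, Pow(-95312, -1))) = Add(Mul(-2819371, Pow(Add(-825056, Mul(-1121, 856), Mul(736, -1163), Mul(-1163, 856)), -1)), Mul(Rational(-743, 94), Pow(-95312, -1))) = Add(Mul(-2819371, Pow(Add(-825056, -959576, -855968, -995528), -1)), Mul(Rational(-743, 94), Rational(-1, 95312))) = Add(Mul(-2819371, Pow(-3636128, -1)), Rational(743, 8959328)) = Add(Mul(-2819371, Rational(-1, 3636128)), Rational(743, 8959328)) = Add(Rational(2819371, 3636128), Rational(743, 8959328)) = Rational(197362274889, 254509870328)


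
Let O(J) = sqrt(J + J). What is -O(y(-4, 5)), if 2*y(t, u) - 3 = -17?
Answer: -I*sqrt(14) ≈ -3.7417*I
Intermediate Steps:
y(t, u) = -7 (y(t, u) = 3/2 + (1/2)*(-17) = 3/2 - 17/2 = -7)
O(J) = sqrt(2)*sqrt(J) (O(J) = sqrt(2*J) = sqrt(2)*sqrt(J))
-O(y(-4, 5)) = -sqrt(2)*sqrt(-7) = -sqrt(2)*I*sqrt(7) = -I*sqrt(14)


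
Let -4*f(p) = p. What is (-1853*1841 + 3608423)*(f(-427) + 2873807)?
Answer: 1132609408875/2 ≈ 5.6630e+11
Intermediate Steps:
f(p) = -p/4
(-1853*1841 + 3608423)*(f(-427) + 2873807) = (-1853*1841 + 3608423)*(-¼*(-427) + 2873807) = (-3411373 + 3608423)*(427/4 + 2873807) = 197050*(11495655/4) = 1132609408875/2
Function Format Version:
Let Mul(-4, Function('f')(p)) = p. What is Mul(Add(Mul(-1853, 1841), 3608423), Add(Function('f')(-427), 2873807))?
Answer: Rational(1132609408875, 2) ≈ 5.6630e+11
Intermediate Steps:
Function('f')(p) = Mul(Rational(-1, 4), p)
Mul(Add(Mul(-1853, 1841), 3608423), Add(Function('f')(-427), 2873807)) = Mul(Add(Mul(-1853, 1841), 3608423), Add(Mul(Rational(-1, 4), -427), 2873807)) = Mul(Add(-3411373, 3608423), Add(Rational(427, 4), 2873807)) = Mul(197050, Rational(11495655, 4)) = Rational(1132609408875, 2)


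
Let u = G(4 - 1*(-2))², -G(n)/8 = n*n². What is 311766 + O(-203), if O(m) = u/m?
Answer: 60302514/203 ≈ 2.9706e+5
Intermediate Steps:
G(n) = -8*n³ (G(n) = -8*n*n² = -8*n³)
u = 2985984 (u = (-8*(4 - 1*(-2))³)² = (-8*(4 + 2)³)² = (-8*6³)² = (-8*216)² = (-1728)² = 2985984)
O(m) = 2985984/m
311766 + O(-203) = 311766 + 2985984/(-203) = 311766 + 2985984*(-1/203) = 311766 - 2985984/203 = 60302514/203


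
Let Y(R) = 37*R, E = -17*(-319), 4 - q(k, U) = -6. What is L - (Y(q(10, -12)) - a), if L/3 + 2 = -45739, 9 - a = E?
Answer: -143007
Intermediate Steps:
q(k, U) = 10 (q(k, U) = 4 - 1*(-6) = 4 + 6 = 10)
E = 5423
a = -5414 (a = 9 - 1*5423 = 9 - 5423 = -5414)
L = -137223 (L = -6 + 3*(-45739) = -6 - 137217 = -137223)
L - (Y(q(10, -12)) - a) = -137223 - (37*10 - 1*(-5414)) = -137223 - (370 + 5414) = -137223 - 1*5784 = -137223 - 5784 = -143007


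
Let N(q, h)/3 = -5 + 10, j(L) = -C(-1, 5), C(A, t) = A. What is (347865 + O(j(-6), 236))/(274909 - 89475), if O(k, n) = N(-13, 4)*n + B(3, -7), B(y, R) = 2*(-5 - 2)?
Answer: 351391/185434 ≈ 1.8950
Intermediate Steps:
B(y, R) = -14 (B(y, R) = 2*(-7) = -14)
j(L) = 1 (j(L) = -1*(-1) = 1)
N(q, h) = 15 (N(q, h) = 3*(-5 + 10) = 3*5 = 15)
O(k, n) = -14 + 15*n (O(k, n) = 15*n - 14 = -14 + 15*n)
(347865 + O(j(-6), 236))/(274909 - 89475) = (347865 + (-14 + 15*236))/(274909 - 89475) = (347865 + (-14 + 3540))/185434 = (347865 + 3526)*(1/185434) = 351391*(1/185434) = 351391/185434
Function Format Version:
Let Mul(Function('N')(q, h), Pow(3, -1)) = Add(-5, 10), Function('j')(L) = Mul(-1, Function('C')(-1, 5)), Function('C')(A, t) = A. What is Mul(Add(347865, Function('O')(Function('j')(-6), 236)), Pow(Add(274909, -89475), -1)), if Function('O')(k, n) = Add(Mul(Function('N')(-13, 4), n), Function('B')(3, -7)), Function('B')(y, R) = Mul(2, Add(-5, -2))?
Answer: Rational(351391, 185434) ≈ 1.8950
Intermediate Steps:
Function('B')(y, R) = -14 (Function('B')(y, R) = Mul(2, -7) = -14)
Function('j')(L) = 1 (Function('j')(L) = Mul(-1, -1) = 1)
Function('N')(q, h) = 15 (Function('N')(q, h) = Mul(3, Add(-5, 10)) = Mul(3, 5) = 15)
Function('O')(k, n) = Add(-14, Mul(15, n)) (Function('O')(k, n) = Add(Mul(15, n), -14) = Add(-14, Mul(15, n)))
Mul(Add(347865, Function('O')(Function('j')(-6), 236)), Pow(Add(274909, -89475), -1)) = Mul(Add(347865, Add(-14, Mul(15, 236))), Pow(Add(274909, -89475), -1)) = Mul(Add(347865, Add(-14, 3540)), Pow(185434, -1)) = Mul(Add(347865, 3526), Rational(1, 185434)) = Mul(351391, Rational(1, 185434)) = Rational(351391, 185434)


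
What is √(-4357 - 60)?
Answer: I*√4417 ≈ 66.461*I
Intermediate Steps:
√(-4357 - 60) = √(-4417) = I*√4417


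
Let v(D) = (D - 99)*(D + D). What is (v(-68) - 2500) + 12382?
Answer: 32594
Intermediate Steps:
v(D) = 2*D*(-99 + D) (v(D) = (-99 + D)*(2*D) = 2*D*(-99 + D))
(v(-68) - 2500) + 12382 = (2*(-68)*(-99 - 68) - 2500) + 12382 = (2*(-68)*(-167) - 2500) + 12382 = (22712 - 2500) + 12382 = 20212 + 12382 = 32594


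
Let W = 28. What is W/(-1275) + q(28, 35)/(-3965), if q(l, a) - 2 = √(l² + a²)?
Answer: -22714/1011075 - 7*√41/3965 ≈ -0.033770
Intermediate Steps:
q(l, a) = 2 + √(a² + l²) (q(l, a) = 2 + √(l² + a²) = 2 + √(a² + l²))
W/(-1275) + q(28, 35)/(-3965) = 28/(-1275) + (2 + √(35² + 28²))/(-3965) = 28*(-1/1275) + (2 + √(1225 + 784))*(-1/3965) = -28/1275 + (2 + √2009)*(-1/3965) = -28/1275 + (2 + 7*√41)*(-1/3965) = -28/1275 + (-2/3965 - 7*√41/3965) = -22714/1011075 - 7*√41/3965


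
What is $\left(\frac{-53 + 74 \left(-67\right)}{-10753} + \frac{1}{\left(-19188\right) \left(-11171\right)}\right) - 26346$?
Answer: $- \frac{60723726146354243}{2304896388444} \approx -26346.0$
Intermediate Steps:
$\left(\frac{-53 + 74 \left(-67\right)}{-10753} + \frac{1}{\left(-19188\right) \left(-11171\right)}\right) - 26346 = \left(\left(-53 - 4958\right) \left(- \frac{1}{10753}\right) - - \frac{1}{214349148}\right) - 26346 = \left(\left(-5011\right) \left(- \frac{1}{10753}\right) + \frac{1}{214349148}\right) - 26346 = \left(\frac{5011}{10753} + \frac{1}{214349148}\right) - 26346 = \frac{1074103591381}{2304896388444} - 26346 = - \frac{60723726146354243}{2304896388444}$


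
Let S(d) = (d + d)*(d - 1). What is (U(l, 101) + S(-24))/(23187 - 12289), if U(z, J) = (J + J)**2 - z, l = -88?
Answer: 21046/5449 ≈ 3.8624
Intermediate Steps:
S(d) = 2*d*(-1 + d) (S(d) = (2*d)*(-1 + d) = 2*d*(-1 + d))
U(z, J) = -z + 4*J**2 (U(z, J) = (2*J)**2 - z = 4*J**2 - z = -z + 4*J**2)
(U(l, 101) + S(-24))/(23187 - 12289) = ((-1*(-88) + 4*101**2) + 2*(-24)*(-1 - 24))/(23187 - 12289) = ((88 + 4*10201) + 2*(-24)*(-25))/10898 = ((88 + 40804) + 1200)*(1/10898) = (40892 + 1200)*(1/10898) = 42092*(1/10898) = 21046/5449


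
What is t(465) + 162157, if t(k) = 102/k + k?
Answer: 25206444/155 ≈ 1.6262e+5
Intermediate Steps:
t(k) = k + 102/k
t(465) + 162157 = (465 + 102/465) + 162157 = (465 + 102*(1/465)) + 162157 = (465 + 34/155) + 162157 = 72109/155 + 162157 = 25206444/155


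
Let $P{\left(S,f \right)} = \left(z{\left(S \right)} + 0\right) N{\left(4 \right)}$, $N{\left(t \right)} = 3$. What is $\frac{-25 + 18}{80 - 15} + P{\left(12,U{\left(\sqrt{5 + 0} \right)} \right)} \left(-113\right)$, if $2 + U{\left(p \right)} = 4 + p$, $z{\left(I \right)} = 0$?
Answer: $- \frac{7}{65} \approx -0.10769$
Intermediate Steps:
$U{\left(p \right)} = 2 + p$ ($U{\left(p \right)} = -2 + \left(4 + p\right) = 2 + p$)
$P{\left(S,f \right)} = 0$ ($P{\left(S,f \right)} = \left(0 + 0\right) 3 = 0 \cdot 3 = 0$)
$\frac{-25 + 18}{80 - 15} + P{\left(12,U{\left(\sqrt{5 + 0} \right)} \right)} \left(-113\right) = \frac{-25 + 18}{80 - 15} + 0 \left(-113\right) = - \frac{7}{65} + 0 = - \frac{7}{65}$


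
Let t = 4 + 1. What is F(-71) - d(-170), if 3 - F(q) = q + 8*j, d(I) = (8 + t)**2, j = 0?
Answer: -95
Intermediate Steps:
t = 5
d(I) = 169 (d(I) = (8 + 5)**2 = 13**2 = 169)
F(q) = 3 - q (F(q) = 3 - (q + 8*0) = 3 - (q + 0) = 3 - q)
F(-71) - d(-170) = (3 - 1*(-71)) - 1*169 = (3 + 71) - 169 = 74 - 169 = -95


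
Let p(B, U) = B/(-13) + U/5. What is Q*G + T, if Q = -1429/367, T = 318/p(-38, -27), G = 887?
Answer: -211657093/59087 ≈ -3582.1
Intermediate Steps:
p(B, U) = -B/13 + U/5 (p(B, U) = B*(-1/13) + U*(1/5) = -B/13 + U/5)
T = -20670/161 (T = 318/(-1/13*(-38) + (1/5)*(-27)) = 318/(38/13 - 27/5) = 318/(-161/65) = 318*(-65/161) = -20670/161 ≈ -128.39)
Q = -1429/367 (Q = -1429*1/367 = -1429/367 ≈ -3.8937)
Q*G + T = -1429/367*887 - 20670/161 = -1267523/367 - 20670/161 = -211657093/59087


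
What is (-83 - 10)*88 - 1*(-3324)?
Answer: -4860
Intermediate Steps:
(-83 - 10)*88 - 1*(-3324) = -93*88 + 3324 = -8184 + 3324 = -4860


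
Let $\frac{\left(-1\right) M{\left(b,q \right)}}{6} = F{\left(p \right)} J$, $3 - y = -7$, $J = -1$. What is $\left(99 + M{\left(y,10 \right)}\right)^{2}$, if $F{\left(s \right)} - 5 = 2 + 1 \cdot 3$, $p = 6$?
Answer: $25281$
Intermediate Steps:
$F{\left(s \right)} = 10$ ($F{\left(s \right)} = 5 + \left(2 + 1 \cdot 3\right) = 5 + \left(2 + 3\right) = 5 + 5 = 10$)
$y = 10$ ($y = 3 - -7 = 3 + 7 = 10$)
$M{\left(b,q \right)} = 60$ ($M{\left(b,q \right)} = - 6 \cdot 10 \left(-1\right) = \left(-6\right) \left(-10\right) = 60$)
$\left(99 + M{\left(y,10 \right)}\right)^{2} = \left(99 + 60\right)^{2} = 159^{2} = 25281$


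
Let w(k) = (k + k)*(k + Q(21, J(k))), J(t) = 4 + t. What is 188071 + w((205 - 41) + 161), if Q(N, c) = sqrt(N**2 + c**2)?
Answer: 399321 + 4550*sqrt(2218) ≈ 6.1361e+5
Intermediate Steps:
w(k) = 2*k*(k + sqrt(441 + (4 + k)**2)) (w(k) = (k + k)*(k + sqrt(21**2 + (4 + k)**2)) = (2*k)*(k + sqrt(441 + (4 + k)**2)) = 2*k*(k + sqrt(441 + (4 + k)**2)))
188071 + w((205 - 41) + 161) = 188071 + 2*((205 - 41) + 161)*(((205 - 41) + 161) + sqrt(441 + (4 + ((205 - 41) + 161))**2)) = 188071 + 2*(164 + 161)*((164 + 161) + sqrt(441 + (4 + (164 + 161))**2)) = 188071 + 2*325*(325 + sqrt(441 + (4 + 325)**2)) = 188071 + 2*325*(325 + sqrt(441 + 329**2)) = 188071 + 2*325*(325 + sqrt(441 + 108241)) = 188071 + 2*325*(325 + sqrt(108682)) = 188071 + 2*325*(325 + 7*sqrt(2218)) = 188071 + (211250 + 4550*sqrt(2218)) = 399321 + 4550*sqrt(2218)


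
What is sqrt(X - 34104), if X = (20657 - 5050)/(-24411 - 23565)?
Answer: I*sqrt(19624452197334)/23988 ≈ 184.67*I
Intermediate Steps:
X = -15607/47976 (X = 15607/(-47976) = 15607*(-1/47976) = -15607/47976 ≈ -0.32531)
sqrt(X - 34104) = sqrt(-15607/47976 - 34104) = sqrt(-1636189111/47976) = I*sqrt(19624452197334)/23988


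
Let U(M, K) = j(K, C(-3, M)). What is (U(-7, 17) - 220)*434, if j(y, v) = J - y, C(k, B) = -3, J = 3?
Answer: -101556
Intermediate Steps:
j(y, v) = 3 - y
U(M, K) = 3 - K
(U(-7, 17) - 220)*434 = ((3 - 1*17) - 220)*434 = ((3 - 17) - 220)*434 = (-14 - 220)*434 = -234*434 = -101556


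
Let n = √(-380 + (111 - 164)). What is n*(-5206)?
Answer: -5206*I*√433 ≈ -1.0833e+5*I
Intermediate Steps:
n = I*√433 (n = √(-380 - 53) = √(-433) = I*√433 ≈ 20.809*I)
n*(-5206) = (I*√433)*(-5206) = -5206*I*√433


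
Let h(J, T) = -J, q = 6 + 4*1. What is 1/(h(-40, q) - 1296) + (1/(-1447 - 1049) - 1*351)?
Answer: -137547541/391872 ≈ -351.00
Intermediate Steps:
q = 10 (q = 6 + 4 = 10)
1/(h(-40, q) - 1296) + (1/(-1447 - 1049) - 1*351) = 1/(-1*(-40) - 1296) + (1/(-1447 - 1049) - 1*351) = 1/(40 - 1296) + (1/(-2496) - 351) = 1/(-1256) + (-1/2496 - 351) = -1/1256 - 876097/2496 = -137547541/391872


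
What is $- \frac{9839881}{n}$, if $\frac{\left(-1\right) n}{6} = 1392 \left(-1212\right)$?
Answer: $- \frac{9839881}{10122624} \approx -0.97207$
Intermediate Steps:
$n = 10122624$ ($n = - 6 \cdot 1392 \left(-1212\right) = \left(-6\right) \left(-1687104\right) = 10122624$)
$- \frac{9839881}{n} = - \frac{9839881}{10122624}$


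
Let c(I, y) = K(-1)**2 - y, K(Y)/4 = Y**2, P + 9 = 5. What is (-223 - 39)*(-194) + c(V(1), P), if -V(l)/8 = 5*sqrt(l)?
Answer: 50848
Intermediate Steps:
P = -4 (P = -9 + 5 = -4)
K(Y) = 4*Y**2
V(l) = -40*sqrt(l)
c(I, y) = 16 - y (c(I, y) = (4*(-1)**2)**2 - y = (4*1)**2 - y = 4**2 - y = 16 - y)
(-223 - 39)*(-194) + c(V(1), P) = (-223 - 39)*(-194) + (16 - 1*(-4)) = -262*(-194) + (16 + 4) = 50828 + 20 = 50848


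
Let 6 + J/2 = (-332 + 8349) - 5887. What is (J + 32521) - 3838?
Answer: 32931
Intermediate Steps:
J = 4248 (J = -12 + 2*((-332 + 8349) - 5887) = -12 + 2*(8017 - 5887) = -12 + 2*2130 = -12 + 4260 = 4248)
(J + 32521) - 3838 = (4248 + 32521) - 3838 = 36769 - 3838 = 32931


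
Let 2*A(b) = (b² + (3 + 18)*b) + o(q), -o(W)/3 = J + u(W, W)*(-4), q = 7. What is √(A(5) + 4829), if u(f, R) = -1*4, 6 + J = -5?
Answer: √19546/2 ≈ 69.904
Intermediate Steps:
J = -11 (J = -6 - 5 = -11)
u(f, R) = -4
o(W) = -15 (o(W) = -3*(-11 - 4*(-4)) = -3*(-11 + 16) = -3*5 = -15)
A(b) = -15/2 + b²/2 + 21*b/2 (A(b) = ((b² + (3 + 18)*b) - 15)/2 = ((b² + 21*b) - 15)/2 = (-15 + b² + 21*b)/2 = -15/2 + b²/2 + 21*b/2)
√(A(5) + 4829) = √((-15/2 + (½)*5² + (21/2)*5) + 4829) = √((-15/2 + (½)*25 + 105/2) + 4829) = √((-15/2 + 25/2 + 105/2) + 4829) = √(115/2 + 4829) = √(9773/2) = √19546/2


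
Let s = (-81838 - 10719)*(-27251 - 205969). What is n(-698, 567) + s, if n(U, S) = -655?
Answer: 21586142885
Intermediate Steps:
s = 21586143540 (s = -92557*(-233220) = 21586143540)
n(-698, 567) + s = -655 + 21586143540 = 21586142885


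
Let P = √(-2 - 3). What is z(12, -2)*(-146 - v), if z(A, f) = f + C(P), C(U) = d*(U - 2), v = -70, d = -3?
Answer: -304 + 228*I*√5 ≈ -304.0 + 509.82*I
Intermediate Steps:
P = I*√5 (P = √(-5) = I*√5 ≈ 2.2361*I)
C(U) = 6 - 3*U (C(U) = -3*(U - 2) = -3*(-2 + U) = 6 - 3*U)
z(A, f) = 6 + f - 3*I*√5 (z(A, f) = f + (6 - 3*I*√5) = 6 + f - 3*I*√5)
z(12, -2)*(-146 - v) = (6 - 2 - 3*I*√5)*(-146 - 1*(-70)) = (4 - 3*I*√5)*(-146 + 70) = (4 - 3*I*√5)*(-76) = -304 + 228*I*√5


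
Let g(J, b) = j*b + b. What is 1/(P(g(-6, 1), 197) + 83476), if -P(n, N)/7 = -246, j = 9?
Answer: 1/85198 ≈ 1.1737e-5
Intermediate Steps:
g(J, b) = 10*b (g(J, b) = 9*b + b = 10*b)
P(n, N) = 1722 (P(n, N) = -7*(-246) = 1722)
1/(P(g(-6, 1), 197) + 83476) = 1/(1722 + 83476) = 1/85198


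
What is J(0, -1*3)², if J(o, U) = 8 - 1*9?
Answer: 1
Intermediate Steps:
J(o, U) = -1 (J(o, U) = 8 - 9 = -1)
J(0, -1*3)² = (-1)² = 1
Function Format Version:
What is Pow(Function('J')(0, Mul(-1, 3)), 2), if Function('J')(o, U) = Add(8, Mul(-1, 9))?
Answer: 1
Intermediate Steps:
Function('J')(o, U) = -1 (Function('J')(o, U) = Add(8, -9) = -1)
Pow(Function('J')(0, Mul(-1, 3)), 2) = Pow(-1, 2) = 1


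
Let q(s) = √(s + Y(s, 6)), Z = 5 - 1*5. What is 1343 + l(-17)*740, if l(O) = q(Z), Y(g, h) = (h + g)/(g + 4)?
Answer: 1343 + 370*√6 ≈ 2249.3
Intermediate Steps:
Z = 0 (Z = 5 - 5 = 0)
Y(g, h) = (g + h)/(4 + g)
q(s) = √(s + (6 + s)/(4 + s)) (q(s) = √(s + (s + 6)/(4 + s)) = √(s + (6 + s)/(4 + s)))
l(O) = √6/2 (l(O) = √((6 + 0 + 0*(4 + 0))/(4 + 0)) = √((6 + 0 + 0*4)/4) = √((6 + 0 + 0)/4) = √((¼)*6) = √(3/2) = √6/2)
1343 + l(-17)*740 = 1343 + (√6/2)*740 = 1343 + 370*√6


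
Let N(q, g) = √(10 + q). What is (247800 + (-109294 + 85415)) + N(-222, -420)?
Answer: 223921 + 2*I*√53 ≈ 2.2392e+5 + 14.56*I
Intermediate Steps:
(247800 + (-109294 + 85415)) + N(-222, -420) = (247800 + (-109294 + 85415)) + √(10 - 222) = (247800 - 23879) + √(-212) = 223921 + 2*I*√53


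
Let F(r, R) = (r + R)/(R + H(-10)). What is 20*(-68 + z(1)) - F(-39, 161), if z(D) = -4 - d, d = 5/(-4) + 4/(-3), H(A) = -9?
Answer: -316723/228 ≈ -1389.1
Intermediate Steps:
F(r, R) = (R + r)/(-9 + R) (F(r, R) = (r + R)/(R - 9) = (R + r)/(-9 + R))
d = -31/12 (d = 5*(-¼) + 4*(-⅓) = -5/4 - 4/3 = -31/12 ≈ -2.5833)
z(D) = -17/12 (z(D) = -4 - 1*(-31/12) = -4 + 31/12 = -17/12)
20*(-68 + z(1)) - F(-39, 161) = 20*(-68 - 17/12) - (161 - 39)/(-9 + 161) = 20*(-833/12) - 122/152 = -4165/3 - 122/152 = -4165/3 - 1*61/76 = -4165/3 - 61/76 = -316723/228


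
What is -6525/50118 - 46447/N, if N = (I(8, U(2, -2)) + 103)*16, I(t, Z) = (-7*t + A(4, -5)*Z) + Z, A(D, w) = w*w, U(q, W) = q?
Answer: -389694391/13231152 ≈ -29.453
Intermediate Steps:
A(D, w) = w²
I(t, Z) = -7*t + 26*Z (I(t, Z) = (-7*t + (-5)²*Z) + Z = (-7*t + 25*Z) + Z = -7*t + 26*Z)
N = 1584 (N = ((-7*8 + 26*2) + 103)*16 = ((-56 + 52) + 103)*16 = (-4 + 103)*16 = 99*16 = 1584)
-6525/50118 - 46447/N = -6525/50118 - 46447/1584 = -6525*1/50118 - 46447*1/1584 = -2175/16706 - 46447/1584 = -389694391/13231152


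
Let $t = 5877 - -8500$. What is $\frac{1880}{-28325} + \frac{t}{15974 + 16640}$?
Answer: $\frac{69182841}{184758310} \approx 0.37445$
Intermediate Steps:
$t = 14377$ ($t = 5877 + 8500 = 14377$)
$\frac{1880}{-28325} + \frac{t}{15974 + 16640} = \frac{1880}{-28325} + \frac{14377}{15974 + 16640} = 1880 \left(- \frac{1}{28325}\right) + \frac{14377}{32614} = - \frac{376}{5665} + 14377 \cdot \frac{1}{32614} = - \frac{376}{5665} + \frac{14377}{32614} = \frac{69182841}{184758310}$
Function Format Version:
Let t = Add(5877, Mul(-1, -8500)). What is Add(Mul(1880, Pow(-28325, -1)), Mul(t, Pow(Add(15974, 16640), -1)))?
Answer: Rational(69182841, 184758310) ≈ 0.37445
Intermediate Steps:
t = 14377 (t = Add(5877, 8500) = 14377)
Add(Mul(1880, Pow(-28325, -1)), Mul(t, Pow(Add(15974, 16640), -1))) = Add(Mul(1880, Pow(-28325, -1)), Mul(14377, Pow(Add(15974, 16640), -1))) = Add(Mul(1880, Rational(-1, 28325)), Mul(14377, Pow(32614, -1))) = Add(Rational(-376, 5665), Mul(14377, Rational(1, 32614))) = Add(Rational(-376, 5665), Rational(14377, 32614)) = Rational(69182841, 184758310)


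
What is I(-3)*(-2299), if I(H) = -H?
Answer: -6897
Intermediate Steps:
I(-3)*(-2299) = -1*(-3)*(-2299) = 3*(-2299) = -6897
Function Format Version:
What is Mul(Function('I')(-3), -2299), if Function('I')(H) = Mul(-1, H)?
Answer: -6897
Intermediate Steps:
Mul(Function('I')(-3), -2299) = Mul(Mul(-1, -3), -2299) = Mul(3, -2299) = -6897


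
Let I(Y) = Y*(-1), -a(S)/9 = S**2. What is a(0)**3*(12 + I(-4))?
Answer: 0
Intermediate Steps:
a(S) = -9*S**2
I(Y) = -Y
a(0)**3*(12 + I(-4)) = (-9*0**2)**3*(12 - 1*(-4)) = (-9*0)**3*(12 + 4) = 0**3*16 = 0*16 = 0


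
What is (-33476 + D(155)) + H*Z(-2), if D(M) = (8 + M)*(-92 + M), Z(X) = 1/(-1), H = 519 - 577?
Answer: -23149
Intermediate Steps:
H = -58
Z(X) = -1
D(M) = (-92 + M)*(8 + M)
(-33476 + D(155)) + H*Z(-2) = (-33476 + (-736 + 155**2 - 84*155)) - 58*(-1) = (-33476 + (-736 + 24025 - 13020)) + 58 = (-33476 + 10269) + 58 = -23207 + 58 = -23149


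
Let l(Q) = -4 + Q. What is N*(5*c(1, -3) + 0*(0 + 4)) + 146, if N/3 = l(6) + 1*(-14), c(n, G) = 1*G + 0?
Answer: 686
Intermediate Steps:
c(n, G) = G (c(n, G) = G + 0 = G)
N = -36 (N = 3*((-4 + 6) + 1*(-14)) = 3*(2 - 14) = 3*(-12) = -36)
N*(5*c(1, -3) + 0*(0 + 4)) + 146 = -36*(5*(-3) + 0*(0 + 4)) + 146 = -36*(-15 + 0*4) + 146 = -36*(-15 + 0) + 146 = -36*(-15) + 146 = 540 + 146 = 686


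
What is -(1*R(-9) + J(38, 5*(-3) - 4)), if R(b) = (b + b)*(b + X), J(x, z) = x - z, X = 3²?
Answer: -57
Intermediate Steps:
X = 9
R(b) = 2*b*(9 + b) (R(b) = (b + b)*(b + 9) = (2*b)*(9 + b) = 2*b*(9 + b))
-(1*R(-9) + J(38, 5*(-3) - 4)) = -(1*(2*(-9)*(9 - 9)) + (38 - (5*(-3) - 4))) = -(1*(2*(-9)*0) + (38 - (-15 - 4))) = -(1*0 + (38 - 1*(-19))) = -(0 + (38 + 19)) = -(0 + 57) = -1*57 = -57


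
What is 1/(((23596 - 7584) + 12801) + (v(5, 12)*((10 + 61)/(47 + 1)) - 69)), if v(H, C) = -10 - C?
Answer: 24/689075 ≈ 3.4829e-5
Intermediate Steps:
1/(((23596 - 7584) + 12801) + (v(5, 12)*((10 + 61)/(47 + 1)) - 69)) = 1/(((23596 - 7584) + 12801) + ((-10 - 1*12)*((10 + 61)/(47 + 1)) - 69)) = 1/((16012 + 12801) + ((-10 - 12)*(71/48) - 69)) = 1/(28813 + (-1562/48 - 69)) = 1/(28813 + (-22*71/48 - 69)) = 1/(28813 + (-781/24 - 69)) = 1/(28813 - 2437/24) = 1/(689075/24) = 24/689075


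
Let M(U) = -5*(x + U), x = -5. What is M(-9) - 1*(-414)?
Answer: 484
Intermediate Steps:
M(U) = 25 - 5*U (M(U) = -5*(-5 + U) = 25 - 5*U)
M(-9) - 1*(-414) = (25 - 5*(-9)) - 1*(-414) = (25 + 45) + 414 = 70 + 414 = 484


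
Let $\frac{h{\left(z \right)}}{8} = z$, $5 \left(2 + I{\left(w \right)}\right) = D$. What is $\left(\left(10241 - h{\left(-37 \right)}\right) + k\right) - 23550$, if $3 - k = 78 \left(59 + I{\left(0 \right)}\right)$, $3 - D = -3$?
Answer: $- \frac{87748}{5} \approx -17550.0$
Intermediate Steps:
$D = 6$ ($D = 3 - -3 = 3 + 3 = 6$)
$I{\left(w \right)} = - \frac{4}{5}$ ($I{\left(w \right)} = -2 + \frac{1}{5} \cdot 6 = -2 + \frac{6}{5} = - \frac{4}{5}$)
$h{\left(z \right)} = 8 z$
$k = - \frac{22683}{5}$ ($k = 3 - 78 \left(59 - \frac{4}{5}\right) = 3 - 78 \cdot \frac{291}{5} = 3 - \frac{22698}{5} = - \frac{22683}{5} \approx -4536.6$)
$\left(\left(10241 - h{\left(-37 \right)}\right) + k\right) - 23550 = \left(\left(10241 - 8 \left(-37\right)\right) - \frac{22683}{5}\right) - 23550 = \left(\left(10241 - -296\right) - \frac{22683}{5}\right) - 23550 = \left(\left(10241 + 296\right) - \frac{22683}{5}\right) - 23550 = \left(10537 - \frac{22683}{5}\right) - 23550 = \frac{30002}{5} - 23550 = - \frac{87748}{5}$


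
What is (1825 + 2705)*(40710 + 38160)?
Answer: 357281100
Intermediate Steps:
(1825 + 2705)*(40710 + 38160) = 4530*78870 = 357281100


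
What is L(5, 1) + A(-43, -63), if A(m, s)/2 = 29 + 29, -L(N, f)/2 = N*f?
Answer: 106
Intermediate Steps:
L(N, f) = -2*N*f
A(m, s) = 116 (A(m, s) = 2*(29 + 29) = 2*58 = 116)
L(5, 1) + A(-43, -63) = -2*5*1 + 116 = -10 + 116 = 106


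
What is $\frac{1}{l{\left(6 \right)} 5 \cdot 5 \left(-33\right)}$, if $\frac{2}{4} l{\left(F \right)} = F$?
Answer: $- \frac{1}{9900} \approx -0.00010101$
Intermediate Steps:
$l{\left(F \right)} = 2 F$
$\frac{1}{l{\left(6 \right)} 5 \cdot 5 \left(-33\right)} = \frac{1}{2 \cdot 6 \cdot 5 \cdot 5 \left(-33\right)} = \frac{1}{12 \cdot 25 \left(-33\right)} = \frac{1}{300 \left(-33\right)} = \frac{1}{-9900} = - \frac{1}{9900}$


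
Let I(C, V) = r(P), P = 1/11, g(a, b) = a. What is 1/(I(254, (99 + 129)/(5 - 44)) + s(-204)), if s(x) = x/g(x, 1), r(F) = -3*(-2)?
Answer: 1/7 ≈ 0.14286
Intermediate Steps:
P = 1/11 ≈ 0.090909
r(F) = 6
I(C, V) = 6
s(x) = 1 (s(x) = x/x = 1)
1/(I(254, (99 + 129)/(5 - 44)) + s(-204)) = 1/(6 + 1) = 1/7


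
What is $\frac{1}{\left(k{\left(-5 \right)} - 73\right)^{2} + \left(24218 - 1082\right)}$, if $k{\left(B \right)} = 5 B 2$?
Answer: $\frac{1}{38265} \approx 2.6134 \cdot 10^{-5}$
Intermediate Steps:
$k{\left(B \right)} = 10 B$
$\frac{1}{\left(k{\left(-5 \right)} - 73\right)^{2} + \left(24218 - 1082\right)} = \frac{1}{\left(10 \left(-5\right) - 73\right)^{2} + \left(24218 - 1082\right)} = \frac{1}{\left(-50 - 73\right)^{2} + \left(24218 - 1082\right)} = \frac{1}{\left(-123\right)^{2} + 23136} = \frac{1}{15129 + 23136} = \frac{1}{38265}$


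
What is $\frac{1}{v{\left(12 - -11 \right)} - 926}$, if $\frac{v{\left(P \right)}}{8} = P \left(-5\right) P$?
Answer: $- \frac{1}{22086} \approx -4.5278 \cdot 10^{-5}$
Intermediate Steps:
$v{\left(P \right)} = - 40 P^{2}$ ($v{\left(P \right)} = 8 P \left(-5\right) P = 8 - 5 P P = 8 \left(- 5 P^{2}\right) = - 40 P^{2}$)
$\frac{1}{v{\left(12 - -11 \right)} - 926} = \frac{1}{- 40 \left(12 - -11\right)^{2} - 926} = \frac{1}{- 40 \left(12 + 11\right)^{2} - 926} = \frac{1}{- 40 \cdot 23^{2} - 926} = \frac{1}{\left(-40\right) 529 - 926} = \frac{1}{-21160 - 926} = \frac{1}{-22086} = - \frac{1}{22086}$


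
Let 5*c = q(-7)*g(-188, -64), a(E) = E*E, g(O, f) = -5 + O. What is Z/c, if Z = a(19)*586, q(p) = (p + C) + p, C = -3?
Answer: 1057730/3281 ≈ 322.38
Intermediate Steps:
a(E) = E²
q(p) = -3 + 2*p (q(p) = (p - 3) + p = (-3 + p) + p = -3 + 2*p)
Z = 211546 (Z = 19²*586 = 361*586 = 211546)
c = 3281/5 (c = ((-3 + 2*(-7))*(-5 - 188))/5 = ((-3 - 14)*(-193))/5 = (-17*(-193))/5 = (⅕)*3281 = 3281/5 ≈ 656.20)
Z/c = 211546/(3281/5) = 211546*(5/3281) = 1057730/3281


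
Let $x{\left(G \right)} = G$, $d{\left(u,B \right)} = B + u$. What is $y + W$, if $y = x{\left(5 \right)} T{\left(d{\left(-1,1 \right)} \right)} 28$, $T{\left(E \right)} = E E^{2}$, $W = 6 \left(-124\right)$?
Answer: $-744$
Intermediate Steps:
$W = -744$
$T{\left(E \right)} = E^{3}$
$y = 0$ ($y = 5 \left(1 - 1\right)^{3} \cdot 28 = 5 \cdot 0^{3} \cdot 28 = 5 \cdot 0 \cdot 28 = 0 \cdot 28 = 0$)
$y + W = 0 - 744 = -744$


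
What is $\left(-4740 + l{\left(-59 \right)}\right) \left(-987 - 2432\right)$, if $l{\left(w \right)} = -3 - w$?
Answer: $16014596$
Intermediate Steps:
$\left(-4740 + l{\left(-59 \right)}\right) \left(-987 - 2432\right) = \left(-4740 - -56\right) \left(-987 - 2432\right) = \left(-4740 + \left(-3 + 59\right)\right) \left(-3419\right) = \left(-4740 + 56\right) \left(-3419\right) = \left(-4684\right) \left(-3419\right) = 16014596$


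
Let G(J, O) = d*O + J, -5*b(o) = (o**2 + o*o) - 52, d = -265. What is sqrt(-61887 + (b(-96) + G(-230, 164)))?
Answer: I*sqrt(109253) ≈ 330.53*I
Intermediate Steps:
b(o) = 52/5 - 2*o**2/5 (b(o) = -((o**2 + o*o) - 52)/5 = -((o**2 + o**2) - 52)/5 = -(2*o**2 - 52)/5 = -(-52 + 2*o**2)/5 = 52/5 - 2*o**2/5)
G(J, O) = J - 265*O (G(J, O) = -265*O + J = J - 265*O)
sqrt(-61887 + (b(-96) + G(-230, 164))) = sqrt(-61887 + ((52/5 - 2/5*(-96)**2) + (-230 - 265*164))) = sqrt(-61887 + ((52/5 - 2/5*9216) + (-230 - 43460))) = sqrt(-61887 + ((52/5 - 18432/5) - 43690)) = sqrt(-61887 + (-3676 - 43690)) = sqrt(-61887 - 47366) = sqrt(-109253) = I*sqrt(109253)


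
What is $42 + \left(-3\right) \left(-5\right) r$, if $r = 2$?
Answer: $72$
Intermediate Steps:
$42 + \left(-3\right) \left(-5\right) r = 42 + \left(-3\right) \left(-5\right) 2 = 42 + 15 \cdot 2 = 42 + 30 = 72$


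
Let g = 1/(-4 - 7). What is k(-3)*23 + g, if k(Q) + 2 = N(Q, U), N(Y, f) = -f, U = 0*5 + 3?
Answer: -1266/11 ≈ -115.09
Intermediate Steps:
U = 3 (U = 0 + 3 = 3)
k(Q) = -5 (k(Q) = -2 - 1*3 = -2 - 3 = -5)
g = -1/11 (g = 1/(-11) = -1/11 ≈ -0.090909)
k(-3)*23 + g = -5*23 - 1/11 = -115 - 1/11 = -1266/11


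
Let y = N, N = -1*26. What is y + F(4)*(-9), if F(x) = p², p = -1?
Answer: -35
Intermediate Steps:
N = -26
y = -26
F(x) = 1 (F(x) = (-1)² = 1)
y + F(4)*(-9) = -26 + 1*(-9) = -26 - 9 = -35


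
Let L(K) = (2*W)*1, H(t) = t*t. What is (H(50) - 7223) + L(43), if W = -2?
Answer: -4727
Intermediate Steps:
H(t) = t²
L(K) = -4 (L(K) = (2*(-2))*1 = -4*1 = -4)
(H(50) - 7223) + L(43) = (50² - 7223) - 4 = (2500 - 7223) - 4 = -4723 - 4 = -4727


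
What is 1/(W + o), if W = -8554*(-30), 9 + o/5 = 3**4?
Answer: 1/256980 ≈ 3.8914e-6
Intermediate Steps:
o = 360 (o = -45 + 5*3**4 = -45 + 5*81 = -45 + 405 = 360)
W = 256620
1/(W + o) = 1/(256620 + 360) = 1/256980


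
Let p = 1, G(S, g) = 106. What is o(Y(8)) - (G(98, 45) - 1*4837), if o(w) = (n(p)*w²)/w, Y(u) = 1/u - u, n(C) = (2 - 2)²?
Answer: 4731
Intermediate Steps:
n(C) = 0 (n(C) = 0² = 0)
o(w) = 0 (o(w) = (0*w²)/w = 0/w = 0)
o(Y(8)) - (G(98, 45) - 1*4837) = 0 - (106 - 1*4837) = 0 - (106 - 4837) = 0 - 1*(-4731) = 0 + 4731 = 4731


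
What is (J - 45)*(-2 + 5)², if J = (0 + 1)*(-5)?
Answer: -450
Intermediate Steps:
J = -5 (J = 1*(-5) = -5)
(J - 45)*(-2 + 5)² = (-5 - 45)*(-2 + 5)² = -50*3² = -50*9 = -450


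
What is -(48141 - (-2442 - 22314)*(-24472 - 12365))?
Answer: 911888631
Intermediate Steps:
-(48141 - (-2442 - 22314)*(-24472 - 12365)) = -(48141 - (-24756)*(-36837)) = -(48141 - 1*911936772) = -(48141 - 911936772) = -1*(-911888631) = 911888631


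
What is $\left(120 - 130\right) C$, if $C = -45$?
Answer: $450$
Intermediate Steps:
$\left(120 - 130\right) C = \left(120 - 130\right) \left(-45\right) = \left(-10\right) \left(-45\right) = 450$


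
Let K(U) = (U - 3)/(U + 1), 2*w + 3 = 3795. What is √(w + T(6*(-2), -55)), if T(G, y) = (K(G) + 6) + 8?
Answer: 145*√11/11 ≈ 43.719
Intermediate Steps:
w = 1896 (w = -3/2 + (½)*3795 = -3/2 + 3795/2 = 1896)
K(U) = (-3 + U)/(1 + U)
T(G, y) = 14 + (-3 + G)/(1 + G) (T(G, y) = ((-3 + G)/(1 + G) + 6) + 8 = (6 + (-3 + G)/(1 + G)) + 8 = 14 + (-3 + G)/(1 + G))
√(w + T(6*(-2), -55)) = √(1896 + (11 + 15*(6*(-2)))/(1 + 6*(-2))) = √(1896 + (11 + 15*(-12))/(1 - 12)) = √(1896 + (11 - 180)/(-11)) = √(1896 - 1/11*(-169)) = √(1896 + 169/11) = √(21025/11) = 145*√11/11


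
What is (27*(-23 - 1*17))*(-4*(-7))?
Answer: -30240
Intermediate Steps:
(27*(-23 - 1*17))*(-4*(-7)) = (27*(-23 - 17))*(-1*(-28)) = (27*(-40))*28 = -1080*28 = -30240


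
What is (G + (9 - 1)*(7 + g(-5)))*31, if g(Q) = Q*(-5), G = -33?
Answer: 6913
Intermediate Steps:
g(Q) = -5*Q
(G + (9 - 1)*(7 + g(-5)))*31 = (-33 + (9 - 1)*(7 - 5*(-5)))*31 = (-33 + 8*(7 + 25))*31 = (-33 + 8*32)*31 = (-33 + 256)*31 = 223*31 = 6913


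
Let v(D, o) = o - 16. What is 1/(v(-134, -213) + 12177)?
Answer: 1/11948 ≈ 8.3696e-5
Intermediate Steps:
v(D, o) = -16 + o
1/(v(-134, -213) + 12177) = 1/((-16 - 213) + 12177) = 1/(-229 + 12177) = 1/11948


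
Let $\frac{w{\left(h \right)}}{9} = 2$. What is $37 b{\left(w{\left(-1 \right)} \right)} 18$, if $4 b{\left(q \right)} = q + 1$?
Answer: $\frac{6327}{2} \approx 3163.5$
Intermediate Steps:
$w{\left(h \right)} = 18$ ($w{\left(h \right)} = 9 \cdot 2 = 18$)
$b{\left(q \right)} = \frac{1}{4} + \frac{q}{4}$ ($b{\left(q \right)} = \frac{q + 1}{4} = \frac{1 + q}{4} = \frac{1}{4} + \frac{q}{4}$)
$37 b{\left(w{\left(-1 \right)} \right)} 18 = 37 \left(\frac{1}{4} + \frac{1}{4} \cdot 18\right) 18 = 37 \left(\frac{1}{4} + \frac{9}{2}\right) 18 = 37 \cdot \frac{19}{4} \cdot 18 = \frac{703}{4} \cdot 18 = \frac{6327}{2}$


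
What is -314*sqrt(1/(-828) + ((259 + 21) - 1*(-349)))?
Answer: -157*sqrt(11978653)/69 ≈ -7875.1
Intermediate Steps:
-314*sqrt(1/(-828) + ((259 + 21) - 1*(-349))) = -314*sqrt(-1/828 + (280 + 349)) = -314*sqrt(-1/828 + 629) = -157*sqrt(11978653)/69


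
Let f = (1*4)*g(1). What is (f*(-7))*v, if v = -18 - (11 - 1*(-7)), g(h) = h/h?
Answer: 1008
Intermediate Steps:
g(h) = 1
v = -36 (v = -18 - (11 + 7) = -18 - 1*18 = -18 - 18 = -36)
f = 4 (f = (1*4)*1 = 4*1 = 4)
(f*(-7))*v = (4*(-7))*(-36) = -28*(-36) = 1008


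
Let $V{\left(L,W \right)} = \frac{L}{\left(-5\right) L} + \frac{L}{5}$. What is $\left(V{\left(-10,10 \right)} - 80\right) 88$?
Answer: $- \frac{36168}{5} \approx -7233.6$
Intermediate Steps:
$V{\left(L,W \right)} = - \frac{1}{5} + \frac{L}{5}$ ($V{\left(L,W \right)} = L \left(- \frac{1}{5 L}\right) + L \frac{1}{5} = - \frac{1}{5} + \frac{L}{5}$)
$\left(V{\left(-10,10 \right)} - 80\right) 88 = \left(\left(- \frac{1}{5} + \frac{1}{5} \left(-10\right)\right) - 80\right) 88 = \left(\left(- \frac{1}{5} - 2\right) - 80\right) 88 = \left(- \frac{11}{5} - 80\right) 88 = \left(- \frac{411}{5}\right) 88 = - \frac{36168}{5}$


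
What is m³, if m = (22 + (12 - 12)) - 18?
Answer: 64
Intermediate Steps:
m = 4 (m = (22 + 0) - 18 = 22 - 18 = 4)
m³ = 4³ = 64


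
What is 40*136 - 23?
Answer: 5417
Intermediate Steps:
40*136 - 23 = 5440 - 23 = 5417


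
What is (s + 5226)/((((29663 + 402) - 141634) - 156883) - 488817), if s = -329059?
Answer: 323833/757269 ≈ 0.42763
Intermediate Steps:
(s + 5226)/((((29663 + 402) - 141634) - 156883) - 488817) = (-329059 + 5226)/((((29663 + 402) - 141634) - 156883) - 488817) = -323833/(((30065 - 141634) - 156883) - 488817) = -323833/((-111569 - 156883) - 488817) = -323833/(-268452 - 488817) = -323833/(-757269) = -323833*(-1/757269) = 323833/757269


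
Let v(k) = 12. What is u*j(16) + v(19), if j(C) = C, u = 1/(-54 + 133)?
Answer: 964/79 ≈ 12.203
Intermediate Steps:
u = 1/79 ≈ 0.012658
u*j(16) + v(19) = (1/79)*16 + 12 = 16/79 + 12 = 964/79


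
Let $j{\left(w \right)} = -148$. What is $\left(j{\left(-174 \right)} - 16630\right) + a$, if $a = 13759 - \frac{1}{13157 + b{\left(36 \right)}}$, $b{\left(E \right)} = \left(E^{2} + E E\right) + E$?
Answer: $- \frac{47654916}{15785} \approx -3019.0$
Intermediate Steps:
$b{\left(E \right)} = E + 2 E^{2}$ ($b{\left(E \right)} = \left(E^{2} + E^{2}\right) + E = 2 E^{2} + E = E + 2 E^{2}$)
$a = \frac{217185814}{15785}$ ($a = 13759 - \frac{1}{13157 + 36 \left(1 + 2 \cdot 36\right)} = 13759 - \frac{1}{13157 + 36 \left(1 + 72\right)} = 13759 - \frac{1}{13157 + 36 \cdot 73} = 13759 - \frac{1}{13157 + 2628} = 13759 - \frac{1}{15785} = \frac{217185814}{15785} \approx 13759.0$)
$\left(j{\left(-174 \right)} - 16630\right) + a = \left(-148 - 16630\right) + \frac{217185814}{15785} = -16778 + \frac{217185814}{15785} = - \frac{47654916}{15785}$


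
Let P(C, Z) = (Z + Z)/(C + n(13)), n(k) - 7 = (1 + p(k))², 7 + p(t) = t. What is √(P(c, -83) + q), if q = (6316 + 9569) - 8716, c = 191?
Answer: √437332519/247 ≈ 84.666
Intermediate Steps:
p(t) = -7 + t
q = 7169 (q = 15885 - 8716 = 7169)
n(k) = 7 + (-6 + k)² (n(k) = 7 + (1 + (-7 + k))² = 7 + (-6 + k)²)
P(C, Z) = 2*Z/(56 + C) (P(C, Z) = (Z + Z)/(C + (7 + (-6 + 13)²)) = (2*Z)/(C + (7 + 7²)) = (2*Z)/(C + (7 + 49)) = (2*Z)/(C + 56) = (2*Z)/(56 + C) = 2*Z/(56 + C))
√(P(c, -83) + q) = √(2*(-83)/(56 + 191) + 7169) = √(2*(-83)/247 + 7169) = √(2*(-83)*(1/247) + 7169) = √(-166/247 + 7169) = √(1770577/247) = √437332519/247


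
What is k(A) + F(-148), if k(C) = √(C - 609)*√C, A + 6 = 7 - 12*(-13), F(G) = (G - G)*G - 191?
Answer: -191 + 2*I*√17741 ≈ -191.0 + 266.39*I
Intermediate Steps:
F(G) = -191 (F(G) = 0*G - 191 = 0 - 191 = -191)
A = 157 (A = -6 + (7 - 12*(-13)) = -6 + (7 + 156) = -6 + 163 = 157)
k(C) = √C*√(-609 + C) (k(C) = √(-609 + C)*√C = √C*√(-609 + C))
k(A) + F(-148) = √157*√(-609 + 157) - 191 = √157*√(-452) - 191 = √157*(2*I*√113) - 191 = 2*I*√17741 - 191 = -191 + 2*I*√17741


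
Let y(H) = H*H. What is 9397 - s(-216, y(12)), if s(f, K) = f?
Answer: 9613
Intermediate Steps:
y(H) = H²
9397 - s(-216, y(12)) = 9397 - 1*(-216) = 9397 + 216 = 9613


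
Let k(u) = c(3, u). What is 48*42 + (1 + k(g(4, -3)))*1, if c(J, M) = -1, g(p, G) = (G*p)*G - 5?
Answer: 2016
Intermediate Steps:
g(p, G) = -5 + p*G² (g(p, G) = p*G² - 5 = -5 + p*G²)
k(u) = -1
48*42 + (1 + k(g(4, -3)))*1 = 48*42 + (1 - 1)*1 = 2016 + 0*1 = 2016 + 0 = 2016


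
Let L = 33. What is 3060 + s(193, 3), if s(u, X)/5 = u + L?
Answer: 4190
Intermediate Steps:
s(u, X) = 165 + 5*u (s(u, X) = 5*(u + 33) = 5*(33 + u) = 165 + 5*u)
3060 + s(193, 3) = 3060 + (165 + 5*193) = 3060 + (165 + 965) = 3060 + 1130 = 4190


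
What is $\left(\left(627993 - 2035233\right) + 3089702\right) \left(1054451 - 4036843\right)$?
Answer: $-5017761209104$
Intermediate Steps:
$\left(\left(627993 - 2035233\right) + 3089702\right) \left(1054451 - 4036843\right) = \left(\left(627993 - 2035233\right) + 3089702\right) \left(-2982392\right) = \left(-1407240 + 3089702\right) \left(-2982392\right) = 1682462 \left(-2982392\right) = -5017761209104$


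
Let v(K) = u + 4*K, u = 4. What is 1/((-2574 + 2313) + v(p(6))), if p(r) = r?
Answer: -1/233 ≈ -0.0042918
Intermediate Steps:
v(K) = 4 + 4*K
1/((-2574 + 2313) + v(p(6))) = 1/((-2574 + 2313) + (4 + 4*6)) = 1/(-261 + (4 + 24)) = 1/(-261 + 28) = 1/(-233) = -1/233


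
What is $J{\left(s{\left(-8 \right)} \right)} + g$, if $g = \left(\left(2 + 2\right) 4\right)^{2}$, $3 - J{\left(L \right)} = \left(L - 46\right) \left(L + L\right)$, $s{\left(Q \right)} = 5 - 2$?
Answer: $517$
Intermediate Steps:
$s{\left(Q \right)} = 3$ ($s{\left(Q \right)} = 5 - 2 = 3$)
$J{\left(L \right)} = 3 - 2 L \left(-46 + L\right)$ ($J{\left(L \right)} = 3 - \left(L - 46\right) \left(L + L\right) = 3 - \left(-46 + L\right) 2 L = 3 - 2 L \left(-46 + L\right)$)
$g = 256$ ($g = \left(4 \cdot 4\right)^{2} = 16^{2} = 256$)
$J{\left(s{\left(-8 \right)} \right)} + g = \left(3 - 2 \cdot 3^{2} + 92 \cdot 3\right) + 256 = \left(3 - 18 + 276\right) + 256 = 261 + 256 = 517$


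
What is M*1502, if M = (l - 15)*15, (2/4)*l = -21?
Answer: -1284210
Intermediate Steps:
l = -42 (l = 2*(-21) = -42)
M = -855 (M = (-42 - 15)*15 = -57*15 = -855)
M*1502 = -855*1502 = -1284210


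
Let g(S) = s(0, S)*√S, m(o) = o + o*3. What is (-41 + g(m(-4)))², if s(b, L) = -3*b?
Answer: 1681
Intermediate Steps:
m(o) = 4*o (m(o) = o + 3*o = 4*o)
g(S) = 0 (g(S) = (-3*0)*√S = 0*√S = 0)
(-41 + g(m(-4)))² = (-41 + 0)² = (-41)² = 1681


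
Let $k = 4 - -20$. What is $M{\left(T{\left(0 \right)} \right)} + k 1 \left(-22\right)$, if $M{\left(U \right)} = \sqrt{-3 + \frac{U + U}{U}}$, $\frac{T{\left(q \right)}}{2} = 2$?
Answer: $-528 + i \approx -528.0 + 1.0 i$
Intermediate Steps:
$T{\left(q \right)} = 4$ ($T{\left(q \right)} = 2 \cdot 2 = 4$)
$k = 24$ ($k = 4 + 20 = 24$)
$M{\left(U \right)} = i$ ($M{\left(U \right)} = \sqrt{-3 + \frac{2 U}{U}} = \sqrt{-3 + 2} = \sqrt{-1} = i$)
$M{\left(T{\left(0 \right)} \right)} + k 1 \left(-22\right) = i + 24 \cdot 1 \left(-22\right) = i + 24 \left(-22\right) = i - 528 = -528 + i$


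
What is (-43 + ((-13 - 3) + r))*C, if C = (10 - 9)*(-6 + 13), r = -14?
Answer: -511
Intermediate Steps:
C = 7 (C = 1*7 = 7)
(-43 + ((-13 - 3) + r))*C = (-43 + ((-13 - 3) - 14))*7 = (-43 + (-16 - 14))*7 = (-43 - 30)*7 = -73*7 = -511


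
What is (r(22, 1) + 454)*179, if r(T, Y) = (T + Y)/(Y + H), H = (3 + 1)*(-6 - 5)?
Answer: 3490321/43 ≈ 81170.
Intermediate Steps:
H = -44 (H = 4*(-11) = -44)
r(T, Y) = (T + Y)/(-44 + Y) (r(T, Y) = (T + Y)/(Y - 44) = (T + Y)/(-44 + Y))
(r(22, 1) + 454)*179 = ((22 + 1)/(-44 + 1) + 454)*179 = (23/(-43) + 454)*179 = (-1/43*23 + 454)*179 = (-23/43 + 454)*179 = (19499/43)*179 = 3490321/43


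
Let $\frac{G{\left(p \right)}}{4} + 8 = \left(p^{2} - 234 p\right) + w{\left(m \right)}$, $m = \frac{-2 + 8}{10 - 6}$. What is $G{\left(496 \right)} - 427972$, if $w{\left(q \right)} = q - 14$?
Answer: $91754$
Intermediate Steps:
$m = \frac{3}{2}$ ($m = \frac{6}{4} = 6 \cdot \frac{1}{4} = \frac{3}{2} \approx 1.5$)
$w{\left(q \right)} = -14 + q$ ($w{\left(q \right)} = q - 14 = -14 + q$)
$G{\left(p \right)} = -82 - 936 p + 4 p^{2}$ ($G{\left(p \right)} = -32 + 4 \left(\left(p^{2} - 234 p\right) + \left(-14 + \frac{3}{2}\right)\right) = -32 + 4 \left(\left(p^{2} - 234 p\right) - \frac{25}{2}\right) = -32 + 4 \left(- \frac{25}{2} + p^{2} - 234 p\right) = -32 - \left(50 - 4 p^{2} + 936 p\right) = -82 - 936 p + 4 p^{2}$)
$G{\left(496 \right)} - 427972 = \left(-82 - 464256 + 4 \cdot 496^{2}\right) - 427972 = \left(-82 - 464256 + 4 \cdot 246016\right) - 427972 = \left(-82 - 464256 + 984064\right) - 427972 = 519726 - 427972 = 91754$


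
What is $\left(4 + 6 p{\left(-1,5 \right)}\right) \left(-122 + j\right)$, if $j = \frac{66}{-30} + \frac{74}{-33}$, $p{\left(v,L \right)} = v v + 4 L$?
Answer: $- \frac{542438}{33} \approx -16438.0$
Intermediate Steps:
$p{\left(v,L \right)} = v^{2} + 4 L$
$j = - \frac{733}{165}$ ($j = 66 \left(- \frac{1}{30}\right) + 74 \left(- \frac{1}{33}\right) = - \frac{11}{5} - \frac{74}{33} = - \frac{733}{165} \approx -4.4424$)
$\left(4 + 6 p{\left(-1,5 \right)}\right) \left(-122 + j\right) = \left(4 + 6 \left(\left(-1\right)^{2} + 4 \cdot 5\right)\right) \left(-122 - \frac{733}{165}\right) = \left(4 + 6 \left(1 + 20\right)\right) \left(- \frac{20863}{165}\right) = \left(4 + 6 \cdot 21\right) \left(- \frac{20863}{165}\right) = \left(4 + 126\right) \left(- \frac{20863}{165}\right) = 130 \left(- \frac{20863}{165}\right) = - \frac{542438}{33}$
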